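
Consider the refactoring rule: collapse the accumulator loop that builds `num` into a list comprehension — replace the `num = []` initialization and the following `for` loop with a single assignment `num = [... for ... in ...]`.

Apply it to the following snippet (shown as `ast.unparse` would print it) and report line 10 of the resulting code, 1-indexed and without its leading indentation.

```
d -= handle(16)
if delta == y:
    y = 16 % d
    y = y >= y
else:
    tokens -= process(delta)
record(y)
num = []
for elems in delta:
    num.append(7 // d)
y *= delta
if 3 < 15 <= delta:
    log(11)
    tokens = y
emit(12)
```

if 3 < 15 <= delta:

Transformed code:
d -= handle(16)
if delta == y:
    y = 16 % d
    y = y >= y
else:
    tokens -= process(delta)
record(y)
num = [7 // d for elems in delta]
y *= delta
if 3 < 15 <= delta:
    log(11)
    tokens = y
emit(12)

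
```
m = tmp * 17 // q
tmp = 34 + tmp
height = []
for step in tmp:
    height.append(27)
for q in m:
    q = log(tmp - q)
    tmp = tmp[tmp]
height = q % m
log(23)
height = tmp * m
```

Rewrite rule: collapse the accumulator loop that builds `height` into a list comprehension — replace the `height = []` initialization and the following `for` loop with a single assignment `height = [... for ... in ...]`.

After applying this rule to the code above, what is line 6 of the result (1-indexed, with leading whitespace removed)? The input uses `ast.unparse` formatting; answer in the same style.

Transformed code:
m = tmp * 17 // q
tmp = 34 + tmp
height = [27 for step in tmp]
for q in m:
    q = log(tmp - q)
    tmp = tmp[tmp]
height = q % m
log(23)
height = tmp * m

tmp = tmp[tmp]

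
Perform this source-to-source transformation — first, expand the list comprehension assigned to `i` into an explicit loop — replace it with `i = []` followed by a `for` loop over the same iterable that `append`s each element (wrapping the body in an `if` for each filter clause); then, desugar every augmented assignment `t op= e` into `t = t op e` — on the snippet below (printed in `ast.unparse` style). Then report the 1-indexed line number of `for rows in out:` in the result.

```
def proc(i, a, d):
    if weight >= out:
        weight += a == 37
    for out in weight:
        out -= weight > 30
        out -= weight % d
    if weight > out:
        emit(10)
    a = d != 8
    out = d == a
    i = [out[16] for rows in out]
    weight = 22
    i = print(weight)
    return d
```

12

Transformed code:
def proc(i, a, d):
    if weight >= out:
        weight = weight + (a == 37)
    for out in weight:
        out = out - (weight > 30)
        out = out - weight % d
    if weight > out:
        emit(10)
    a = d != 8
    out = d == a
    i = []
    for rows in out:
        i.append(out[16])
    weight = 22
    i = print(weight)
    return d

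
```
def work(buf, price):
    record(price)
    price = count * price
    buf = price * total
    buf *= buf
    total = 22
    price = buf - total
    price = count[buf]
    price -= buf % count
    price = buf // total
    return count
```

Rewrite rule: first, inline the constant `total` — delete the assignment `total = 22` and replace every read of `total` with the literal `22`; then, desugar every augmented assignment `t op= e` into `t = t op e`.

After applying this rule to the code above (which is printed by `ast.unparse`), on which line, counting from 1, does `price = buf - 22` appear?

6

Transformed code:
def work(buf, price):
    record(price)
    price = count * price
    buf = price * 22
    buf = buf * buf
    price = buf - 22
    price = count[buf]
    price = price - buf % count
    price = buf // 22
    return count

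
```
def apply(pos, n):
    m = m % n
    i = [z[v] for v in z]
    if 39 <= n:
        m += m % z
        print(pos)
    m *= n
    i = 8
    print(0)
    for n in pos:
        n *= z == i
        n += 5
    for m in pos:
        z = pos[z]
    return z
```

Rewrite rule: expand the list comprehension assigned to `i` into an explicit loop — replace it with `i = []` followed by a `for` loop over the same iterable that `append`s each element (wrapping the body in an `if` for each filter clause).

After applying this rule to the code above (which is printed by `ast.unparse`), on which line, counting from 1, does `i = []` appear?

3

Transformed code:
def apply(pos, n):
    m = m % n
    i = []
    for v in z:
        i.append(z[v])
    if 39 <= n:
        m += m % z
        print(pos)
    m *= n
    i = 8
    print(0)
    for n in pos:
        n *= z == i
        n += 5
    for m in pos:
        z = pos[z]
    return z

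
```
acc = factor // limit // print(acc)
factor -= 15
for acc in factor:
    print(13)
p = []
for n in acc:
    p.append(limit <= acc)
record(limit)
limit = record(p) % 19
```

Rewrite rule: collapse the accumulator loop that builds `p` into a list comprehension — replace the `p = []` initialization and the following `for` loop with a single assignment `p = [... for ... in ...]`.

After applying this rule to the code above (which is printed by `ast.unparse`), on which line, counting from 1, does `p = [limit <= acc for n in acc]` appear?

5

Transformed code:
acc = factor // limit // print(acc)
factor -= 15
for acc in factor:
    print(13)
p = [limit <= acc for n in acc]
record(limit)
limit = record(p) % 19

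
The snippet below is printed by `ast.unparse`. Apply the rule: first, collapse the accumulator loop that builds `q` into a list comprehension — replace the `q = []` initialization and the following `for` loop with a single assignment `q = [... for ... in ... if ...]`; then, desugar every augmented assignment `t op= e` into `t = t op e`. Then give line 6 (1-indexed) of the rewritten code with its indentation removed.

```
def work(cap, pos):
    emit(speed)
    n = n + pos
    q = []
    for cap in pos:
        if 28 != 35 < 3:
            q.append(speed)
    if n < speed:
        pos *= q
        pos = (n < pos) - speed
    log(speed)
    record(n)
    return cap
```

pos = pos * q

Transformed code:
def work(cap, pos):
    emit(speed)
    n = n + pos
    q = [speed for cap in pos if 28 != 35 < 3]
    if n < speed:
        pos = pos * q
        pos = (n < pos) - speed
    log(speed)
    record(n)
    return cap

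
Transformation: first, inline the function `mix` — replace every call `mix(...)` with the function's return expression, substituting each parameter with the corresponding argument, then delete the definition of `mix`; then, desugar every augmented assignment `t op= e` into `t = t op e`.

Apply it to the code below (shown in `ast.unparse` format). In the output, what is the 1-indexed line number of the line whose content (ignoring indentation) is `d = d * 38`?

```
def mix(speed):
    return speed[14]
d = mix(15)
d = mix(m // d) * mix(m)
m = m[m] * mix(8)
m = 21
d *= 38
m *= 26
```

5

Transformed code:
d = 15[14]
d = (m // d)[14] * m[14]
m = m[m] * 8[14]
m = 21
d = d * 38
m = m * 26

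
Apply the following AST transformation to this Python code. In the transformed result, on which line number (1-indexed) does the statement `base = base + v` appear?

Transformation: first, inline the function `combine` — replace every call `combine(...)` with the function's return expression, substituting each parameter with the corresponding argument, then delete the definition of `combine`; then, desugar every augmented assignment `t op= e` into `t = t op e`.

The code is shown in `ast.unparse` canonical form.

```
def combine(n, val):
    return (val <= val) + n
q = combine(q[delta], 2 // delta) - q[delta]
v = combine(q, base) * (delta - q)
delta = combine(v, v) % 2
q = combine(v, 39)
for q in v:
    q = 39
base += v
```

Transformed code:
q = (2 // delta <= 2 // delta) + q[delta] - q[delta]
v = ((base <= base) + q) * (delta - q)
delta = ((v <= v) + v) % 2
q = (39 <= 39) + v
for q in v:
    q = 39
base = base + v

7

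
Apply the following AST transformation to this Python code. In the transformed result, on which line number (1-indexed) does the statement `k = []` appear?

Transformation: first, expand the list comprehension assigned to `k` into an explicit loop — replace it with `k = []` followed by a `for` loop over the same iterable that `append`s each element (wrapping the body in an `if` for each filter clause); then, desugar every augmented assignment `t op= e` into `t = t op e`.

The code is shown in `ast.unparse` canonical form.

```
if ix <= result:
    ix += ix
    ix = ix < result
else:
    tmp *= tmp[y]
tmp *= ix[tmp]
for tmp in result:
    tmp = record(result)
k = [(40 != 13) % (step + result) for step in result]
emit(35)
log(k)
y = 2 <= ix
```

Transformed code:
if ix <= result:
    ix = ix + ix
    ix = ix < result
else:
    tmp = tmp * tmp[y]
tmp = tmp * ix[tmp]
for tmp in result:
    tmp = record(result)
k = []
for step in result:
    k.append((40 != 13) % (step + result))
emit(35)
log(k)
y = 2 <= ix

9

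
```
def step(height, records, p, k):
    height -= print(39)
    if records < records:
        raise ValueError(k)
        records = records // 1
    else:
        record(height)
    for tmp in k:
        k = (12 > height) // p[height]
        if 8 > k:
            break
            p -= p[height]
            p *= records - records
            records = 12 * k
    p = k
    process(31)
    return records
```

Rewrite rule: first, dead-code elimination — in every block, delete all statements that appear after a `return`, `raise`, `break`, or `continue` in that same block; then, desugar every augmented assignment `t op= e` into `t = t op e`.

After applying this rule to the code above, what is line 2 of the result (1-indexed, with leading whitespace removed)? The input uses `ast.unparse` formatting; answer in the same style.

Transformed code:
def step(height, records, p, k):
    height = height - print(39)
    if records < records:
        raise ValueError(k)
    else:
        record(height)
    for tmp in k:
        k = (12 > height) // p[height]
        if 8 > k:
            break
    p = k
    process(31)
    return records

height = height - print(39)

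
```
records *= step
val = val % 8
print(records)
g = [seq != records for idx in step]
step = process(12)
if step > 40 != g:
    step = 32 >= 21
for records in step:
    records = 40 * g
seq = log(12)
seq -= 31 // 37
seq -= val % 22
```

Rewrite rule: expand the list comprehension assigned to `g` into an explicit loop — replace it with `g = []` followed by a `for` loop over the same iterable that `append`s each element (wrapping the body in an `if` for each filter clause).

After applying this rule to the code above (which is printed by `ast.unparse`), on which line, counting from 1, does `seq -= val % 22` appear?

14

Transformed code:
records *= step
val = val % 8
print(records)
g = []
for idx in step:
    g.append(seq != records)
step = process(12)
if step > 40 != g:
    step = 32 >= 21
for records in step:
    records = 40 * g
seq = log(12)
seq -= 31 // 37
seq -= val % 22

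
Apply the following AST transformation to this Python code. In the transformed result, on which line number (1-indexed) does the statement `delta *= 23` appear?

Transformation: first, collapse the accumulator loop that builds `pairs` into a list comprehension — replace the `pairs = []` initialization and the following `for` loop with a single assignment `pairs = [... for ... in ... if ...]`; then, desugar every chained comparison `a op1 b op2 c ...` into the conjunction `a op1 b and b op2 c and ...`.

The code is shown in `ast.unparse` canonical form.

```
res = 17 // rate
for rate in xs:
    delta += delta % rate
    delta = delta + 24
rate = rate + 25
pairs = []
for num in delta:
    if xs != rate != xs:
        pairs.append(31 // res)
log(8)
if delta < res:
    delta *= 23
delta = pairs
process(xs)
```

9

Transformed code:
res = 17 // rate
for rate in xs:
    delta += delta % rate
    delta = delta + 24
rate = rate + 25
pairs = [31 // res for num in delta if xs != rate and rate != xs]
log(8)
if delta < res:
    delta *= 23
delta = pairs
process(xs)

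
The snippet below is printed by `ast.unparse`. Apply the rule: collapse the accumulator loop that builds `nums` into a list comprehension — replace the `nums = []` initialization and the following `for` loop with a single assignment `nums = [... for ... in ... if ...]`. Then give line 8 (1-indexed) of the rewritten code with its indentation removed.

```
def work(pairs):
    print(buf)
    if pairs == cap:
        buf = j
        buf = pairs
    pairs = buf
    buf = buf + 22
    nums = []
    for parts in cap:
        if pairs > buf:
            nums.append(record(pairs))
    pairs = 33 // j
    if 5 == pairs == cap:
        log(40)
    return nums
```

nums = [record(pairs) for parts in cap if pairs > buf]

Transformed code:
def work(pairs):
    print(buf)
    if pairs == cap:
        buf = j
        buf = pairs
    pairs = buf
    buf = buf + 22
    nums = [record(pairs) for parts in cap if pairs > buf]
    pairs = 33 // j
    if 5 == pairs == cap:
        log(40)
    return nums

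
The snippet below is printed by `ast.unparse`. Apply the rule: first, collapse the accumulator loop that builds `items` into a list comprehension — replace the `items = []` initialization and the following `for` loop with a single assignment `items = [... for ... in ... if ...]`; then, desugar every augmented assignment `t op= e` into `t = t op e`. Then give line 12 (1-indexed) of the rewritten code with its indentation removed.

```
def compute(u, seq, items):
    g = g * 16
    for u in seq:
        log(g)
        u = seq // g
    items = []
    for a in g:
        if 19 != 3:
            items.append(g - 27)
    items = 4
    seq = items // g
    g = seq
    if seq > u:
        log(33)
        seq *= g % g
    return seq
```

seq = seq * (g % g)

Transformed code:
def compute(u, seq, items):
    g = g * 16
    for u in seq:
        log(g)
        u = seq // g
    items = [g - 27 for a in g if 19 != 3]
    items = 4
    seq = items // g
    g = seq
    if seq > u:
        log(33)
        seq = seq * (g % g)
    return seq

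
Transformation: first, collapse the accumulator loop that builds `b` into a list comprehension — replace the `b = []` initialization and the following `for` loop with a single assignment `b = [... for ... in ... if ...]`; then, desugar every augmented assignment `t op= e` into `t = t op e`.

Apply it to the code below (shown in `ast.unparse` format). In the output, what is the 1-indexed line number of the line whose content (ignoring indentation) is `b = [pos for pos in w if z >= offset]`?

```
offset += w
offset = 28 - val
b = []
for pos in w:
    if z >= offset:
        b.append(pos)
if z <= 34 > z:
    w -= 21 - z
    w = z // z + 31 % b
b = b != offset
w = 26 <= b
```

Transformed code:
offset = offset + w
offset = 28 - val
b = [pos for pos in w if z >= offset]
if z <= 34 > z:
    w = w - (21 - z)
    w = z // z + 31 % b
b = b != offset
w = 26 <= b

3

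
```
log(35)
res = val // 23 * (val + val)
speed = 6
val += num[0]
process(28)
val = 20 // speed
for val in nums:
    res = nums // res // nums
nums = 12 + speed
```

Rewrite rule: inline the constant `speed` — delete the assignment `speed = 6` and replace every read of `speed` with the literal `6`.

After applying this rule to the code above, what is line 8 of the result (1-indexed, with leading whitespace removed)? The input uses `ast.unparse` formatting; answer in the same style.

Transformed code:
log(35)
res = val // 23 * (val + val)
val += num[0]
process(28)
val = 20 // 6
for val in nums:
    res = nums // res // nums
nums = 12 + 6

nums = 12 + 6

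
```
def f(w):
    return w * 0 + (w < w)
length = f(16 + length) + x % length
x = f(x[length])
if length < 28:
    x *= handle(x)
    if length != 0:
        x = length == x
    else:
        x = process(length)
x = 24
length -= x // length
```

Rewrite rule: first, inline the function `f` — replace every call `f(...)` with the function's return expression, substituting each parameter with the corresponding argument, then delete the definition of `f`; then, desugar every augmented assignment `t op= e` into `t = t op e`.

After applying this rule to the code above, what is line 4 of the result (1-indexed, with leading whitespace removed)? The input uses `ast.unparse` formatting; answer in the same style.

x = x * handle(x)

Transformed code:
length = (16 + length) * 0 + (16 + length < 16 + length) + x % length
x = x[length] * 0 + (x[length] < x[length])
if length < 28:
    x = x * handle(x)
    if length != 0:
        x = length == x
    else:
        x = process(length)
x = 24
length = length - x // length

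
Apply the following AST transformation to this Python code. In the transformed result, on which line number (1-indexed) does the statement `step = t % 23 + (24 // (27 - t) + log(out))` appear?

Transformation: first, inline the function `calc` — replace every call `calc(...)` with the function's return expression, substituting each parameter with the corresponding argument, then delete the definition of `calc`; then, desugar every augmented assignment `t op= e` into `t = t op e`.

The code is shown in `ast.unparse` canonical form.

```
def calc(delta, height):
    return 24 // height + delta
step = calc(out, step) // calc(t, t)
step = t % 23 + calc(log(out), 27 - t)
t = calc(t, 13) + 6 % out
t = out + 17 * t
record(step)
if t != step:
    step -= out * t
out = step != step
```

Transformed code:
step = (24 // step + out) // (24 // t + t)
step = t % 23 + (24 // (27 - t) + log(out))
t = 24 // 13 + t + 6 % out
t = out + 17 * t
record(step)
if t != step:
    step = step - out * t
out = step != step

2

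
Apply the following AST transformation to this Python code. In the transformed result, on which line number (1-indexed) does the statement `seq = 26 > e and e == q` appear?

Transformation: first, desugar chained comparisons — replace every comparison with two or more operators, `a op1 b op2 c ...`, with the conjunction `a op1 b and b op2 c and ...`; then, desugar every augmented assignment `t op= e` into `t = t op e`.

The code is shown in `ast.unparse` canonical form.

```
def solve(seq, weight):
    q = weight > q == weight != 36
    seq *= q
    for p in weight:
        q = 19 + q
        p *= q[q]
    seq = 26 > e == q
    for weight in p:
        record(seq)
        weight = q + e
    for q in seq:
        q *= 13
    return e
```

Transformed code:
def solve(seq, weight):
    q = weight > q and q == weight and (weight != 36)
    seq = seq * q
    for p in weight:
        q = 19 + q
        p = p * q[q]
    seq = 26 > e and e == q
    for weight in p:
        record(seq)
        weight = q + e
    for q in seq:
        q = q * 13
    return e

7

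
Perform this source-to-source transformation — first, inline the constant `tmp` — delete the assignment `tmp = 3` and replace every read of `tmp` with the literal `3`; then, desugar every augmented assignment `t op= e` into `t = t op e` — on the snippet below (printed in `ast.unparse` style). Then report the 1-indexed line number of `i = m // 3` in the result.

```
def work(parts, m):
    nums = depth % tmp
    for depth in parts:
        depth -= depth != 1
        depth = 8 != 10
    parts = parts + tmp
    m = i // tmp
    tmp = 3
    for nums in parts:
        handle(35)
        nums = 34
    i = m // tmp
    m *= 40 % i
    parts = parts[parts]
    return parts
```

Transformed code:
def work(parts, m):
    nums = depth % 3
    for depth in parts:
        depth = depth - (depth != 1)
        depth = 8 != 10
    parts = parts + 3
    m = i // 3
    for nums in parts:
        handle(35)
        nums = 34
    i = m // 3
    m = m * (40 % i)
    parts = parts[parts]
    return parts

11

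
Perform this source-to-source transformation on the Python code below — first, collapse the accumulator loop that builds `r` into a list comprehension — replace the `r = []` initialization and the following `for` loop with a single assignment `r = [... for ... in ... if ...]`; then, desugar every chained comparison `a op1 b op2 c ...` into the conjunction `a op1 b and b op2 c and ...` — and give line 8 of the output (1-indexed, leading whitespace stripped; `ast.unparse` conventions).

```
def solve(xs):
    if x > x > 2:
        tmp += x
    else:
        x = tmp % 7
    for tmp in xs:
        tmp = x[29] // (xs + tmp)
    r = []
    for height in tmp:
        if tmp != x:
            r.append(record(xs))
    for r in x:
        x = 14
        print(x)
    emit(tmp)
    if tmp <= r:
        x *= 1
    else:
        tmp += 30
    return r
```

Transformed code:
def solve(xs):
    if x > x and x > 2:
        tmp += x
    else:
        x = tmp % 7
    for tmp in xs:
        tmp = x[29] // (xs + tmp)
    r = [record(xs) for height in tmp if tmp != x]
    for r in x:
        x = 14
        print(x)
    emit(tmp)
    if tmp <= r:
        x *= 1
    else:
        tmp += 30
    return r

r = [record(xs) for height in tmp if tmp != x]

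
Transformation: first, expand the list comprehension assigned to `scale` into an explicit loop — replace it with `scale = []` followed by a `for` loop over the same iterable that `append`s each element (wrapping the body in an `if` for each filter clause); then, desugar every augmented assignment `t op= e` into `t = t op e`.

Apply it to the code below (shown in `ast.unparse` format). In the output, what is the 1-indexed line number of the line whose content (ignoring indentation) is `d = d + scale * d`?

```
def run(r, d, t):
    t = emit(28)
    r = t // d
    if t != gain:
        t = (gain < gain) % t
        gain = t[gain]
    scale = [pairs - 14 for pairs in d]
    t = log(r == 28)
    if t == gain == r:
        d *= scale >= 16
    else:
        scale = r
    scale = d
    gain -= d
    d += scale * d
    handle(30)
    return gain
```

17

Transformed code:
def run(r, d, t):
    t = emit(28)
    r = t // d
    if t != gain:
        t = (gain < gain) % t
        gain = t[gain]
    scale = []
    for pairs in d:
        scale.append(pairs - 14)
    t = log(r == 28)
    if t == gain == r:
        d = d * (scale >= 16)
    else:
        scale = r
    scale = d
    gain = gain - d
    d = d + scale * d
    handle(30)
    return gain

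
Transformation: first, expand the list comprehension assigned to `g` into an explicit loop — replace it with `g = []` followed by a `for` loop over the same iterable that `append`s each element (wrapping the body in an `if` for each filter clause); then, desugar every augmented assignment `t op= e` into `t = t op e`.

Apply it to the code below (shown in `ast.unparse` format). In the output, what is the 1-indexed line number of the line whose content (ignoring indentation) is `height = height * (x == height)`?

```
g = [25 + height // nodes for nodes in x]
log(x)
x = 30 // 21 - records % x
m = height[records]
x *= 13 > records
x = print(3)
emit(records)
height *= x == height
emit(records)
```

10

Transformed code:
g = []
for nodes in x:
    g.append(25 + height // nodes)
log(x)
x = 30 // 21 - records % x
m = height[records]
x = x * (13 > records)
x = print(3)
emit(records)
height = height * (x == height)
emit(records)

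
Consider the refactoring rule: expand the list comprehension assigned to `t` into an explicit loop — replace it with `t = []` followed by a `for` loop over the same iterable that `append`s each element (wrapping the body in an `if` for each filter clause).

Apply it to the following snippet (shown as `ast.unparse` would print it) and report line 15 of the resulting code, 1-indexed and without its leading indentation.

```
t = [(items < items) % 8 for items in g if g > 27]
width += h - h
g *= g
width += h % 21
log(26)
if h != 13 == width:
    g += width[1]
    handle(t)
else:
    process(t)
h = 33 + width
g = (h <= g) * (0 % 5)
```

Transformed code:
t = []
for items in g:
    if g > 27:
        t.append((items < items) % 8)
width += h - h
g *= g
width += h % 21
log(26)
if h != 13 == width:
    g += width[1]
    handle(t)
else:
    process(t)
h = 33 + width
g = (h <= g) * (0 % 5)

g = (h <= g) * (0 % 5)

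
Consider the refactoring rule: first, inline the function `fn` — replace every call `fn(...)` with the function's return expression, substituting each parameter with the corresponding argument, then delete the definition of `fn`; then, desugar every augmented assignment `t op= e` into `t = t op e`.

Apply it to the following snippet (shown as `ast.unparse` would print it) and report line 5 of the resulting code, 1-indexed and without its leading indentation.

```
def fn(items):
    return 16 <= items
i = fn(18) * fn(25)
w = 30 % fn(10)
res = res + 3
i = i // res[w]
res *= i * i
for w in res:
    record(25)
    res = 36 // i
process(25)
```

Transformed code:
i = (16 <= 18) * (16 <= 25)
w = 30 % (16 <= 10)
res = res + 3
i = i // res[w]
res = res * (i * i)
for w in res:
    record(25)
    res = 36 // i
process(25)

res = res * (i * i)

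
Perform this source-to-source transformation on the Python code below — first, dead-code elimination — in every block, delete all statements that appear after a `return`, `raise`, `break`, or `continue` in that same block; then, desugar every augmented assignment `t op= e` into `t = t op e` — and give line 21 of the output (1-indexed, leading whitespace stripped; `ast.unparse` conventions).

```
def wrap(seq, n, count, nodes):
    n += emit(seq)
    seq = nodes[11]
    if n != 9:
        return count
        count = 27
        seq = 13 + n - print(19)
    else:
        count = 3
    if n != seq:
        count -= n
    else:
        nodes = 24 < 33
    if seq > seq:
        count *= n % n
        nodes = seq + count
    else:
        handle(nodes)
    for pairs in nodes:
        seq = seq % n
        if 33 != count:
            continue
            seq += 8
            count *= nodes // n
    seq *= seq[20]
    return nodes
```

Transformed code:
def wrap(seq, n, count, nodes):
    n = n + emit(seq)
    seq = nodes[11]
    if n != 9:
        return count
    else:
        count = 3
    if n != seq:
        count = count - n
    else:
        nodes = 24 < 33
    if seq > seq:
        count = count * (n % n)
        nodes = seq + count
    else:
        handle(nodes)
    for pairs in nodes:
        seq = seq % n
        if 33 != count:
            continue
    seq = seq * seq[20]
    return nodes

seq = seq * seq[20]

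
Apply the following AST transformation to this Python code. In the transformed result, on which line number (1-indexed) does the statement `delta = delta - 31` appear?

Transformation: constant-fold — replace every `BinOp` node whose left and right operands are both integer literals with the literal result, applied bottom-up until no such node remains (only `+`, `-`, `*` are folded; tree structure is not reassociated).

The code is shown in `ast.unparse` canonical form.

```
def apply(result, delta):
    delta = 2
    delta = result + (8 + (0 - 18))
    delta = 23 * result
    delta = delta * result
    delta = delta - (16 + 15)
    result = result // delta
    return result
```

Transformed code:
def apply(result, delta):
    delta = 2
    delta = result + -10
    delta = 23 * result
    delta = delta * result
    delta = delta - 31
    result = result // delta
    return result

6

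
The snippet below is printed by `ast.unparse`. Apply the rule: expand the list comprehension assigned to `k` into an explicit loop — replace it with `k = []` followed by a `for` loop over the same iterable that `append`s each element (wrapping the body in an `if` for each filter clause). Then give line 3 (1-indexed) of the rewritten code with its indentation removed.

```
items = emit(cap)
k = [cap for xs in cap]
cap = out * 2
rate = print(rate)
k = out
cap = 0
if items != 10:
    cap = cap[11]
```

for xs in cap:

Transformed code:
items = emit(cap)
k = []
for xs in cap:
    k.append(cap)
cap = out * 2
rate = print(rate)
k = out
cap = 0
if items != 10:
    cap = cap[11]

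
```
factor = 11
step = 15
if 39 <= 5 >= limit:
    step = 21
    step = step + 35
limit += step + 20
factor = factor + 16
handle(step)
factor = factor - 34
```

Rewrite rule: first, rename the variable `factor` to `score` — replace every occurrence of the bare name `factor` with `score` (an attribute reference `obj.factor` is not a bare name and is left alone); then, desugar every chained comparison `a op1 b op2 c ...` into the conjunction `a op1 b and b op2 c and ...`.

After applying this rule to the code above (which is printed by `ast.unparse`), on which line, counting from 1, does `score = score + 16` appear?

Transformed code:
score = 11
step = 15
if 39 <= 5 and 5 >= limit:
    step = 21
    step = step + 35
limit += step + 20
score = score + 16
handle(step)
score = score - 34

7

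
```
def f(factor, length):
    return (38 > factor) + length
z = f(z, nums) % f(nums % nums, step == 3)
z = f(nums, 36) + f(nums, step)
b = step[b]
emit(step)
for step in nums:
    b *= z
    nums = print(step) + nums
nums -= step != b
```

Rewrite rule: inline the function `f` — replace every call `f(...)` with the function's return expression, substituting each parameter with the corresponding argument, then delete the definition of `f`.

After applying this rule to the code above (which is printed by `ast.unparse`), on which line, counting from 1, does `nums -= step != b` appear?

Transformed code:
z = ((38 > z) + nums) % ((38 > nums % nums) + (step == 3))
z = (38 > nums) + 36 + ((38 > nums) + step)
b = step[b]
emit(step)
for step in nums:
    b *= z
    nums = print(step) + nums
nums -= step != b

8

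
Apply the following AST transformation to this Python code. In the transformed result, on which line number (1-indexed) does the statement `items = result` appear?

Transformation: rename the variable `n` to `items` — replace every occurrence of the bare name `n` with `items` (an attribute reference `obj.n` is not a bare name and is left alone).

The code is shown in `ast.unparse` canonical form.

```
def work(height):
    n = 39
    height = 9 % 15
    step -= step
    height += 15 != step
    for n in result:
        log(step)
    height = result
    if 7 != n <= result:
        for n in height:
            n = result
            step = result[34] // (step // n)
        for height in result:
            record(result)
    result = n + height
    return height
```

Transformed code:
def work(height):
    items = 39
    height = 9 % 15
    step -= step
    height += 15 != step
    for items in result:
        log(step)
    height = result
    if 7 != items <= result:
        for items in height:
            items = result
            step = result[34] // (step // items)
        for height in result:
            record(result)
    result = items + height
    return height

11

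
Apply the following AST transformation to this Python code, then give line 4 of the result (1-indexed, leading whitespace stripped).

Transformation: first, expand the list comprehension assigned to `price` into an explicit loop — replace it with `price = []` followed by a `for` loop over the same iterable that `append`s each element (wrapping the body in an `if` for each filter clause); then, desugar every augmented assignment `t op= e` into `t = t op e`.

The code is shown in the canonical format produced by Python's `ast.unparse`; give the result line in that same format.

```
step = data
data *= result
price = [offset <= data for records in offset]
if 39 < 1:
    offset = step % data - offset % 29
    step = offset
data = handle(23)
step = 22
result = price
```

for records in offset:

Transformed code:
step = data
data = data * result
price = []
for records in offset:
    price.append(offset <= data)
if 39 < 1:
    offset = step % data - offset % 29
    step = offset
data = handle(23)
step = 22
result = price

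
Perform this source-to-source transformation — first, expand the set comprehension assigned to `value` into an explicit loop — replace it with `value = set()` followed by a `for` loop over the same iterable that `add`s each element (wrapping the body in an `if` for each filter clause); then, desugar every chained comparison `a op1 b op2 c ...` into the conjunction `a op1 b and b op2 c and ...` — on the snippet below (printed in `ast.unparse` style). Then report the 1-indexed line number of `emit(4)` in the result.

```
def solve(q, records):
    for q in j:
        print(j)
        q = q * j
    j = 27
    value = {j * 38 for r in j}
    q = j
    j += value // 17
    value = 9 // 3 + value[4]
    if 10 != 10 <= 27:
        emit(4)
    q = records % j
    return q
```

13

Transformed code:
def solve(q, records):
    for q in j:
        print(j)
        q = q * j
    j = 27
    value = set()
    for r in j:
        value.add(j * 38)
    q = j
    j += value // 17
    value = 9 // 3 + value[4]
    if 10 != 10 and 10 <= 27:
        emit(4)
    q = records % j
    return q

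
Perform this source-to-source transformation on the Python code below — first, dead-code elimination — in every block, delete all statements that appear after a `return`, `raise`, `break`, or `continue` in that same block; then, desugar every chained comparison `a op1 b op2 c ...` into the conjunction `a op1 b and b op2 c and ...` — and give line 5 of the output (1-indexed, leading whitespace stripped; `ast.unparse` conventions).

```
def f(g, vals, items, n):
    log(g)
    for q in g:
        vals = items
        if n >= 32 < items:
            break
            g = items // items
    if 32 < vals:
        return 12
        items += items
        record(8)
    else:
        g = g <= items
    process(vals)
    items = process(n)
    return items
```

if n >= 32 and 32 < items:

Transformed code:
def f(g, vals, items, n):
    log(g)
    for q in g:
        vals = items
        if n >= 32 and 32 < items:
            break
    if 32 < vals:
        return 12
    else:
        g = g <= items
    process(vals)
    items = process(n)
    return items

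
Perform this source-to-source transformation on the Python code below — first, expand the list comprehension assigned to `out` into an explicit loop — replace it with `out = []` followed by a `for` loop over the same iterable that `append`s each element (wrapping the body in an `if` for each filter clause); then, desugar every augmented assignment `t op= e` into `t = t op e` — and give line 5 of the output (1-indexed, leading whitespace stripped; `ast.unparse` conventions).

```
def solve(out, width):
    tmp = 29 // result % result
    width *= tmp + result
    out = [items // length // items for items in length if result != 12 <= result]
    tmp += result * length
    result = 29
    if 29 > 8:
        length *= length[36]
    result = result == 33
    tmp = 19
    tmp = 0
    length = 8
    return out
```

for items in length:

Transformed code:
def solve(out, width):
    tmp = 29 // result % result
    width = width * (tmp + result)
    out = []
    for items in length:
        if result != 12 <= result:
            out.append(items // length // items)
    tmp = tmp + result * length
    result = 29
    if 29 > 8:
        length = length * length[36]
    result = result == 33
    tmp = 19
    tmp = 0
    length = 8
    return out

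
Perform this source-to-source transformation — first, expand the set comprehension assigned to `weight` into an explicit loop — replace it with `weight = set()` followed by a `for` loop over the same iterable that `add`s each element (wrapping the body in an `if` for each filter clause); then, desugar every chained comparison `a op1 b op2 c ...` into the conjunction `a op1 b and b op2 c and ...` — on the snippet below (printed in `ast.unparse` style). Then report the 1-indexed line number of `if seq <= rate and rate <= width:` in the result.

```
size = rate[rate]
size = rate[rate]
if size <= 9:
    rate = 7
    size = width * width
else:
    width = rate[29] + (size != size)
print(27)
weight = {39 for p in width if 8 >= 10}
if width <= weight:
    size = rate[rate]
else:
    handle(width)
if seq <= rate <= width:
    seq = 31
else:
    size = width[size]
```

Transformed code:
size = rate[rate]
size = rate[rate]
if size <= 9:
    rate = 7
    size = width * width
else:
    width = rate[29] + (size != size)
print(27)
weight = set()
for p in width:
    if 8 >= 10:
        weight.add(39)
if width <= weight:
    size = rate[rate]
else:
    handle(width)
if seq <= rate and rate <= width:
    seq = 31
else:
    size = width[size]

17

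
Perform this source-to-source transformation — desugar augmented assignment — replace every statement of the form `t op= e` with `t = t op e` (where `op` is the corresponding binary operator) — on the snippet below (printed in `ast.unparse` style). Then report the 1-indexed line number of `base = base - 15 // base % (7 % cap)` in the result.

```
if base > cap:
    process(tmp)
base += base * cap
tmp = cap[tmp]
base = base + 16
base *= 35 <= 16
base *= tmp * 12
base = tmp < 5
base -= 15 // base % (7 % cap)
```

Transformed code:
if base > cap:
    process(tmp)
base = base + base * cap
tmp = cap[tmp]
base = base + 16
base = base * (35 <= 16)
base = base * (tmp * 12)
base = tmp < 5
base = base - 15 // base % (7 % cap)

9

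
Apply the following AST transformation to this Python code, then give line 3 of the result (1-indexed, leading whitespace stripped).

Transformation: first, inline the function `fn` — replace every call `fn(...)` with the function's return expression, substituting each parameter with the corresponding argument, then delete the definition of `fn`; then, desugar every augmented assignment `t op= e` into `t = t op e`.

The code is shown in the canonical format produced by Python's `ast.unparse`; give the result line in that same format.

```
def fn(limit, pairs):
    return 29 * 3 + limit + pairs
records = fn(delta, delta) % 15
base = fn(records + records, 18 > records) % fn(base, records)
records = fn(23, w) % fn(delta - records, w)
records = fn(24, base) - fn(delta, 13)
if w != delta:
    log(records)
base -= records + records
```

Transformed code:
records = (29 * 3 + delta + delta) % 15
base = (29 * 3 + (records + records) + (18 > records)) % (29 * 3 + base + records)
records = (29 * 3 + 23 + w) % (29 * 3 + (delta - records) + w)
records = 29 * 3 + 24 + base - (29 * 3 + delta + 13)
if w != delta:
    log(records)
base = base - (records + records)

records = (29 * 3 + 23 + w) % (29 * 3 + (delta - records) + w)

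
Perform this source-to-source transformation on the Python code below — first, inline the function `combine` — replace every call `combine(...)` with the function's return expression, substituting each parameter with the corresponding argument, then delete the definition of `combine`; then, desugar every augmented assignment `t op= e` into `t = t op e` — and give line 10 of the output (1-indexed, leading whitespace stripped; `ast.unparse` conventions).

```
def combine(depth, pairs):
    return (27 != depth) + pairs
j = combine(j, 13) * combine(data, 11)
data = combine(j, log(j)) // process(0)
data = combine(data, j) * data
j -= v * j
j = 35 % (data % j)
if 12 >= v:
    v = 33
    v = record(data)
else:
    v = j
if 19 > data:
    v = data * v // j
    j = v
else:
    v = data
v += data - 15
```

Transformed code:
j = ((27 != j) + 13) * ((27 != data) + 11)
data = ((27 != j) + log(j)) // process(0)
data = ((27 != data) + j) * data
j = j - v * j
j = 35 % (data % j)
if 12 >= v:
    v = 33
    v = record(data)
else:
    v = j
if 19 > data:
    v = data * v // j
    j = v
else:
    v = data
v = v + (data - 15)

v = j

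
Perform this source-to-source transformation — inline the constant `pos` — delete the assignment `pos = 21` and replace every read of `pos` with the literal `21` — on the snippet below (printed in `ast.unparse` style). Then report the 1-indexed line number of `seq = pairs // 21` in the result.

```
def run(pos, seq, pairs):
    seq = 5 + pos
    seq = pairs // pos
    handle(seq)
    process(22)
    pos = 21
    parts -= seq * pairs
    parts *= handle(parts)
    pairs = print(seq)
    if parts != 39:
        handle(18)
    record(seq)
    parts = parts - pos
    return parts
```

3

Transformed code:
def run(pos, seq, pairs):
    seq = 5 + 21
    seq = pairs // 21
    handle(seq)
    process(22)
    parts -= seq * pairs
    parts *= handle(parts)
    pairs = print(seq)
    if parts != 39:
        handle(18)
    record(seq)
    parts = parts - 21
    return parts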